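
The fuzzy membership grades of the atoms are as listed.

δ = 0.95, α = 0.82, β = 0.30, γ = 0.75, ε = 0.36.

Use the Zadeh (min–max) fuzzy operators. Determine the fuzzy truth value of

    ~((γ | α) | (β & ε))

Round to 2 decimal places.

γ | α = max(a, b) on (0.75, 0.82) = 0.82
β & ε = min(a, b) on (0.30, 0.36) = 0.30
(γ | α) | (β & ε) = max(a, b) on (0.82, 0.30) = 0.82
~((γ | α) | (β & ε)) = 1 − 0.82 = 0.18

0.18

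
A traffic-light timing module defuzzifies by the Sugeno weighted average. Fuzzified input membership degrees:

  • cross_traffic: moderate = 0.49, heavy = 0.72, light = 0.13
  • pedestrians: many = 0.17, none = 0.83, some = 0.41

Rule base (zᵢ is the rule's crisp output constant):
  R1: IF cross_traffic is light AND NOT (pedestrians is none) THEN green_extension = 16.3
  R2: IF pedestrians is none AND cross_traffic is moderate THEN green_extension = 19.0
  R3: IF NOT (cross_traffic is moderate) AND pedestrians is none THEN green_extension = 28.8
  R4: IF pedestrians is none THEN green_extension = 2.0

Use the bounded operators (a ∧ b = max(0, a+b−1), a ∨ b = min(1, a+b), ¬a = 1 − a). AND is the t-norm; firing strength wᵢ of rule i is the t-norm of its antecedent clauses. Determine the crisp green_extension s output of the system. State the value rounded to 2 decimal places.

R1 (z=16.3): light=0.13, ¬none=1−0.83=0.17; AND[max(0, a+b−1)] → w = 0.00
R2 (z=19.0): none=0.83, moderate=0.49; AND[max(0, a+b−1)] → w = 0.32
R3 (z=28.8): ¬moderate=1−0.49=0.51, none=0.83; AND[max(0, a+b−1)] → w = 0.34
R4 (z=2.0): none=0.83 → w = 0.83
Weighted average = (0.00·16.3 + 0.32·19.0 + 0.34·28.8 + 0.83·2.0) / (0.00 + 0.32 + 0.34 + 0.83)
  = 17.5320 / 1.4900 = 11.77

11.77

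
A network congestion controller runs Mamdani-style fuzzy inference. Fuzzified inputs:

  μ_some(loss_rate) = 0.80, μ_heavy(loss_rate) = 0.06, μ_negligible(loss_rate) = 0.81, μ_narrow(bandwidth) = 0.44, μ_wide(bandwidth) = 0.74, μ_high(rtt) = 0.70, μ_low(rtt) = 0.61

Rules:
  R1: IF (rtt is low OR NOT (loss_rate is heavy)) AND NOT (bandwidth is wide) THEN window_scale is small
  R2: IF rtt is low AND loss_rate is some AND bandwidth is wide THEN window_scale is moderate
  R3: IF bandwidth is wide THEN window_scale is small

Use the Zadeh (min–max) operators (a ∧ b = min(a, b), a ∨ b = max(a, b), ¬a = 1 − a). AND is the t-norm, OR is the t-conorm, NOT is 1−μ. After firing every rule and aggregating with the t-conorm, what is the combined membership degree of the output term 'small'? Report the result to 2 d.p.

0.74

R1: (low=0.61 OR ¬heavy=1−0.06=0.94) = 0.94; AND[min(a, b)] with ¬wide=1−0.74=0.26 → w = 0.26
R2: low=0.61, some=0.80, wide=0.74; AND[min(a, b)] → w = 0.61
R3: wide=0.74 → w = 0.74
Rules with consequent 'small': {R1, R3} → strengths 0.26, 0.74
Aggregate via t-conorm [max(a, b)]: 0.74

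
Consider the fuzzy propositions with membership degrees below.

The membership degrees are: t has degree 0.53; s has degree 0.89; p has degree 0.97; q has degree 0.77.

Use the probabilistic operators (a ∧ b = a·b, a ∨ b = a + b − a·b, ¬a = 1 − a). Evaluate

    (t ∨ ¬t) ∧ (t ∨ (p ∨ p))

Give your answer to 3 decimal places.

0.751

¬t = 1 − 0.5300 = 0.4700
t ∨ ¬t = a + b − a·b on (0.5300, 0.4700) = 0.7509
p ∨ p = a + b − a·b on (0.9700, 0.9700) = 0.9991
t ∨ (p ∨ p) = a + b − a·b on (0.5300, 0.9991) = 0.9996
(t ∨ ¬t) ∧ (t ∨ (p ∨ p)) = a·b on (0.7509, 0.9996) = 0.7506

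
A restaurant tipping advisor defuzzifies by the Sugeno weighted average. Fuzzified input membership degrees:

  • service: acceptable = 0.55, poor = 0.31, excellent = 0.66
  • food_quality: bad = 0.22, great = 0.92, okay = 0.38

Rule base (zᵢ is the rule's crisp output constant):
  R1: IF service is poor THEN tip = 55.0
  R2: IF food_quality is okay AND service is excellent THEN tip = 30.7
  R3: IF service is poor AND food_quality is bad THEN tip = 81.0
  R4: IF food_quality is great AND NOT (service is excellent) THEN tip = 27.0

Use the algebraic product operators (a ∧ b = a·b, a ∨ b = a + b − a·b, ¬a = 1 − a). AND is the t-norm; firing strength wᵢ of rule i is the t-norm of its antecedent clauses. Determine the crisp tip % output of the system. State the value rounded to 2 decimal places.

R1 (z=55.0): poor=0.31 → w = 0.3100
R2 (z=30.7): okay=0.38, excellent=0.66; AND[a·b] → w = 0.2508
R3 (z=81.0): poor=0.31, bad=0.22; AND[a·b] → w = 0.0682
R4 (z=27.0): great=0.92, ¬excellent=1−0.66=0.34; AND[a·b] → w = 0.3128
Weighted average = (0.3100·55.0 + 0.2508·30.7 + 0.0682·81.0 + 0.3128·27.0) / (0.3100 + 0.2508 + 0.0682 + 0.3128)
  = 38.7194 / 0.9418 = 41.11

41.11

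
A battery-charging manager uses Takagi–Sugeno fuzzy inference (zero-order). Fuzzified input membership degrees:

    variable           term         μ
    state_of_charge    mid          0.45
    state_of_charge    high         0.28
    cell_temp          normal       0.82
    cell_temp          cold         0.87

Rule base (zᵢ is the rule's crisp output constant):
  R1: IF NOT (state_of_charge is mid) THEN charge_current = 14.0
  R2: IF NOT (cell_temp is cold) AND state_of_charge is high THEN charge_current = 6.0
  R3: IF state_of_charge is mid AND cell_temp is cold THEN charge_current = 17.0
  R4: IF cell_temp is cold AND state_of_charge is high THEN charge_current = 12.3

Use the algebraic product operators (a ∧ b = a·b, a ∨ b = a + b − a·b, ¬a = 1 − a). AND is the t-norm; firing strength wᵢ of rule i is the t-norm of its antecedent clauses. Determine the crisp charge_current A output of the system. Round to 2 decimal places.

R1 (z=14.0): ¬mid=1−0.45=0.55 → w = 0.5500
R2 (z=6.0): ¬cold=1−0.87=0.13, high=0.28; AND[a·b] → w = 0.0364
R3 (z=17.0): mid=0.45, cold=0.87; AND[a·b] → w = 0.3915
R4 (z=12.3): cold=0.87, high=0.28; AND[a·b] → w = 0.2436
Weighted average = (0.5500·14.0 + 0.0364·6.0 + 0.3915·17.0 + 0.2436·12.3) / (0.5500 + 0.0364 + 0.3915 + 0.2436)
  = 17.5702 / 1.2215 = 14.38

14.38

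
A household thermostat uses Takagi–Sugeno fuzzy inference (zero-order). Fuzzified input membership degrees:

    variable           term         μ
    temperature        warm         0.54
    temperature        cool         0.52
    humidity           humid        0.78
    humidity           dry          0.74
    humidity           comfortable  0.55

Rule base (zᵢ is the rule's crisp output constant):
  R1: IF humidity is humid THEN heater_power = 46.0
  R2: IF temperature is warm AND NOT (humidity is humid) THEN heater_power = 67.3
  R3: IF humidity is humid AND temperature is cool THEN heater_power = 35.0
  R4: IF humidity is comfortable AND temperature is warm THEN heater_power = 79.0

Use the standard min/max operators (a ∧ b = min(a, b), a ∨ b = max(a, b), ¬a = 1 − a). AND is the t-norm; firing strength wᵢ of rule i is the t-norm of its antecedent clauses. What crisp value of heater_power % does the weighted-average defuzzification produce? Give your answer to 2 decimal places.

54.15

R1 (z=46.0): humid=0.78 → w = 0.78
R2 (z=67.3): warm=0.54, ¬humid=1−0.78=0.22; AND[min(a, b)] → w = 0.22
R3 (z=35.0): humid=0.78, cool=0.52; AND[min(a, b)] → w = 0.52
R4 (z=79.0): comfortable=0.55, warm=0.54; AND[min(a, b)] → w = 0.54
Weighted average = (0.78·46.0 + 0.22·67.3 + 0.52·35.0 + 0.54·79.0) / (0.78 + 0.22 + 0.52 + 0.54)
  = 111.5460 / 2.0600 = 54.15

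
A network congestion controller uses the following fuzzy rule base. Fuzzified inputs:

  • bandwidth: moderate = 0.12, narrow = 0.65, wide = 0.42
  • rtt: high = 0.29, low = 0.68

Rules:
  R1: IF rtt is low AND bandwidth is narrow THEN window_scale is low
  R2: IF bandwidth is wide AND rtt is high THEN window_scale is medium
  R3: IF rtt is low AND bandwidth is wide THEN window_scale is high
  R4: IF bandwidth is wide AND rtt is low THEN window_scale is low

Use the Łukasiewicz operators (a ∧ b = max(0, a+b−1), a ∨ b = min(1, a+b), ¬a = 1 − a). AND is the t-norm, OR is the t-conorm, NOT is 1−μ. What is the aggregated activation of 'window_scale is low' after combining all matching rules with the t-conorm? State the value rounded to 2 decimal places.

R1: low=0.68, narrow=0.65; AND[max(0, a+b−1)] → w = 0.33
R2: wide=0.42, high=0.29; AND[max(0, a+b−1)] → w = 0.00
R3: low=0.68, wide=0.42; AND[max(0, a+b−1)] → w = 0.10
R4: wide=0.42, low=0.68; AND[max(0, a+b−1)] → w = 0.10
Rules with consequent 'low': {R1, R4} → strengths 0.33, 0.10
Aggregate via t-conorm [min(1, a+b)]: 0.43

0.43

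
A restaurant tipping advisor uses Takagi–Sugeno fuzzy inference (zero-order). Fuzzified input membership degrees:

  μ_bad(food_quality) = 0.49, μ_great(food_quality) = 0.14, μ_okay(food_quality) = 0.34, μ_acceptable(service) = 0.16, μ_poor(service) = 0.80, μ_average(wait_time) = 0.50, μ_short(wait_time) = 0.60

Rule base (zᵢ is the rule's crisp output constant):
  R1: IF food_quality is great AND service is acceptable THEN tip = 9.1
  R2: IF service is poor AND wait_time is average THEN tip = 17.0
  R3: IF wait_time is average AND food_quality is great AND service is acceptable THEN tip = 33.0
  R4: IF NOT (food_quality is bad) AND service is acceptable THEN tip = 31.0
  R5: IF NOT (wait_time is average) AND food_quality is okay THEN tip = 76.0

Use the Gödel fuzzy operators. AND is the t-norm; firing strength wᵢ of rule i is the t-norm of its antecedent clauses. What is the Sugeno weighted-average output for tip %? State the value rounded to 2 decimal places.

35.31

R1 (z=9.1): great=0.14, acceptable=0.16; AND[min(a, b)] → w = 0.14
R2 (z=17.0): poor=0.80, average=0.50; AND[min(a, b)] → w = 0.50
R3 (z=33.0): average=0.50, great=0.14, acceptable=0.16; AND[min(a, b)] → w = 0.14
R4 (z=31.0): ¬bad=1−0.49=0.51, acceptable=0.16; AND[min(a, b)] → w = 0.16
R5 (z=76.0): ¬average=1−0.50=0.50, okay=0.34; AND[min(a, b)] → w = 0.34
Weighted average = (0.14·9.1 + 0.50·17.0 + 0.14·33.0 + 0.16·31.0 + 0.34·76.0) / (0.14 + 0.50 + 0.14 + 0.16 + 0.34)
  = 45.1940 / 1.2800 = 35.31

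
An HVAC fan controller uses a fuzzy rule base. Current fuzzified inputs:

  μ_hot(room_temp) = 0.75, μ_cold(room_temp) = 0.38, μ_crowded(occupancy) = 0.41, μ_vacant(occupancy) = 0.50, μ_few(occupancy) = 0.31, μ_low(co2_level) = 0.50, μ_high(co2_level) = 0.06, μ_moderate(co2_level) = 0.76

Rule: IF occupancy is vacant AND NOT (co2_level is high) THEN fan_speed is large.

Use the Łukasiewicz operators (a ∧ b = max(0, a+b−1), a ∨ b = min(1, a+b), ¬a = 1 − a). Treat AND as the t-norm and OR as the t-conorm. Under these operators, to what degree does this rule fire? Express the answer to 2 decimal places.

firing strength: vacant=0.50, ¬high=1−0.06=0.94; AND[max(0, a+b−1)] → w = 0.44

0.44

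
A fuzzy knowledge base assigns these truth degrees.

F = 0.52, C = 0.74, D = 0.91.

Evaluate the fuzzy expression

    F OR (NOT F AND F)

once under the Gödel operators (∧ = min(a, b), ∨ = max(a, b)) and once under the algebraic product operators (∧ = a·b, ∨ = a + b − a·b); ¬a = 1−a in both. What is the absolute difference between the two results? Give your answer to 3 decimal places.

0.120

Under Gödel:
  NOT F = 1 − 0.52 = 0.48
  NOT F AND F = min(a, b) on (0.48, 0.52) = 0.48
  F OR (NOT F AND F) = max(a, b) on (0.52, 0.48) = 0.52
  → value = 0.5200
Under algebraic product:
  NOT F = 1 − 0.5200 = 0.4800
  NOT F AND F = a·b on (0.4800, 0.5200) = 0.2496
  F OR (NOT F AND F) = a + b − a·b on (0.5200, 0.2496) = 0.6398
  → value = 0.6398
|0.5200 − 0.6398| = 0.120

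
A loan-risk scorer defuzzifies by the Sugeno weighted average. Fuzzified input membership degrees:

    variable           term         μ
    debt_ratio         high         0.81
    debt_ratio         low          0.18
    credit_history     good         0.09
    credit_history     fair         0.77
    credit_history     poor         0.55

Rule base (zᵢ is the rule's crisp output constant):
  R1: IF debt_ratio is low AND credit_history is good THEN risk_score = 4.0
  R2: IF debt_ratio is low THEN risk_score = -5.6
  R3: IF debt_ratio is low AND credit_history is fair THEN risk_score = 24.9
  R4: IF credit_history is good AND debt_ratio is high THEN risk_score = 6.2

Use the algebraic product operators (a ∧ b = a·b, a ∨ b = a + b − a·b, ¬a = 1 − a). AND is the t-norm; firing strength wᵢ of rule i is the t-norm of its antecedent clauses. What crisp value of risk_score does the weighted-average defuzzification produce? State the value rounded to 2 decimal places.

7.26

R1 (z=4.0): low=0.18, good=0.09; AND[a·b] → w = 0.0162
R2 (z=-5.6): low=0.18 → w = 0.1800
R3 (z=24.9): low=0.18, fair=0.77; AND[a·b] → w = 0.1386
R4 (z=6.2): good=0.09, high=0.81; AND[a·b] → w = 0.0729
Weighted average = (0.0162·4.0 + 0.1800·-5.6 + 0.1386·24.9 + 0.0729·6.2) / (0.0162 + 0.1800 + 0.1386 + 0.0729)
  = 2.9599 / 0.4077 = 7.26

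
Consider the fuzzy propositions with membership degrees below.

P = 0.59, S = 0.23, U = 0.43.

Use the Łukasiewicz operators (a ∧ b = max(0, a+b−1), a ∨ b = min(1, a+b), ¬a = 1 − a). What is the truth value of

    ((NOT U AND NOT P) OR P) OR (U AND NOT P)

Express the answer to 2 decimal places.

0.59

NOT U = 1 − 0.43 = 0.57
NOT P = 1 − 0.59 = 0.41
NOT U AND NOT P = max(0, a+b−1) on (0.57, 0.41) = 0.00
(NOT U AND NOT P) OR P = min(1, a+b) on (0.00, 0.59) = 0.59
NOT P = 1 − 0.59 = 0.41
U AND NOT P = max(0, a+b−1) on (0.43, 0.41) = 0.00
((NOT U AND NOT P) OR P) OR (U AND NOT P) = min(1, a+b) on (0.59, 0.00) = 0.59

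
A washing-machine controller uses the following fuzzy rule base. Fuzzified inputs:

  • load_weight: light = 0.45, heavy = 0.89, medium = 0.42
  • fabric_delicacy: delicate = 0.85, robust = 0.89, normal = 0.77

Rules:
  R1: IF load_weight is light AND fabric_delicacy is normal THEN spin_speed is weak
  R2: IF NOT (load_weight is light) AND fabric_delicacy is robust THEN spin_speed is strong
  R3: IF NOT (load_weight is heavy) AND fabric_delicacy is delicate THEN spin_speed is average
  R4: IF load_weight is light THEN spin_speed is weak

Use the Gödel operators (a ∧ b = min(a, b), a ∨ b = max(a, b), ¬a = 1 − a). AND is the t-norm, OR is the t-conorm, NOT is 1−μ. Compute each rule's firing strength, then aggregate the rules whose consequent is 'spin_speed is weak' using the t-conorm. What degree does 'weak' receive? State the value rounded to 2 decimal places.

R1: light=0.45, normal=0.77; AND[min(a, b)] → w = 0.45
R2: ¬light=1−0.45=0.55, robust=0.89; AND[min(a, b)] → w = 0.55
R3: ¬heavy=1−0.89=0.11, delicate=0.85; AND[min(a, b)] → w = 0.11
R4: light=0.45 → w = 0.45
Rules with consequent 'weak': {R1, R4} → strengths 0.45, 0.45
Aggregate via t-conorm [max(a, b)]: 0.45

0.45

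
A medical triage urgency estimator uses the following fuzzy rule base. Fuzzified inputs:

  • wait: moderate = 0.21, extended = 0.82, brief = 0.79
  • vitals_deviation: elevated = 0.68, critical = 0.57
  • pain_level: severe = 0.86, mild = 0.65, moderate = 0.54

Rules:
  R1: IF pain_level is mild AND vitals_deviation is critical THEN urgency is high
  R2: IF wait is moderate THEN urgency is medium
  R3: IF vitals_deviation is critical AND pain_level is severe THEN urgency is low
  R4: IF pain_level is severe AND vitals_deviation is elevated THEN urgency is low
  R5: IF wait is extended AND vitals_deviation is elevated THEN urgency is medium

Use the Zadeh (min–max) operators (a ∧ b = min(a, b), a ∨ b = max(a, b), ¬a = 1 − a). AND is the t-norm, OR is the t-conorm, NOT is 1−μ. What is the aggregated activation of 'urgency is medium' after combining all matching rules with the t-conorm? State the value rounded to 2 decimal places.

R1: mild=0.65, critical=0.57; AND[min(a, b)] → w = 0.57
R2: moderate=0.21 → w = 0.21
R3: critical=0.57, severe=0.86; AND[min(a, b)] → w = 0.57
R4: severe=0.86, elevated=0.68; AND[min(a, b)] → w = 0.68
R5: extended=0.82, elevated=0.68; AND[min(a, b)] → w = 0.68
Rules with consequent 'medium': {R2, R5} → strengths 0.21, 0.68
Aggregate via t-conorm [max(a, b)]: 0.68

0.68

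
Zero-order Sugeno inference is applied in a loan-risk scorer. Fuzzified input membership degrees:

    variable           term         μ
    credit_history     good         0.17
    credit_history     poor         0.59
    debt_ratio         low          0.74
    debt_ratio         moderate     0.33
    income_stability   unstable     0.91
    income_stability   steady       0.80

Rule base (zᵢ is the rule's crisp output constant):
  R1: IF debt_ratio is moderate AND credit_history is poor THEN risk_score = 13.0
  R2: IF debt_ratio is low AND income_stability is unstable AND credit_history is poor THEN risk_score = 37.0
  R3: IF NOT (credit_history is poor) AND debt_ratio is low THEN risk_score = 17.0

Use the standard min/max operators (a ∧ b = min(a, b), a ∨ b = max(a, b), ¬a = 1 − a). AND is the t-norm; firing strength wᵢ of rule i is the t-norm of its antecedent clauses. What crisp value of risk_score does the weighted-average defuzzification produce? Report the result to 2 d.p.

R1 (z=13.0): moderate=0.33, poor=0.59; AND[min(a, b)] → w = 0.33
R2 (z=37.0): low=0.74, unstable=0.91, poor=0.59; AND[min(a, b)] → w = 0.59
R3 (z=17.0): ¬poor=1−0.59=0.41, low=0.74; AND[min(a, b)] → w = 0.41
Weighted average = (0.33·13.0 + 0.59·37.0 + 0.41·17.0) / (0.33 + 0.59 + 0.41)
  = 33.0900 / 1.3300 = 24.88

24.88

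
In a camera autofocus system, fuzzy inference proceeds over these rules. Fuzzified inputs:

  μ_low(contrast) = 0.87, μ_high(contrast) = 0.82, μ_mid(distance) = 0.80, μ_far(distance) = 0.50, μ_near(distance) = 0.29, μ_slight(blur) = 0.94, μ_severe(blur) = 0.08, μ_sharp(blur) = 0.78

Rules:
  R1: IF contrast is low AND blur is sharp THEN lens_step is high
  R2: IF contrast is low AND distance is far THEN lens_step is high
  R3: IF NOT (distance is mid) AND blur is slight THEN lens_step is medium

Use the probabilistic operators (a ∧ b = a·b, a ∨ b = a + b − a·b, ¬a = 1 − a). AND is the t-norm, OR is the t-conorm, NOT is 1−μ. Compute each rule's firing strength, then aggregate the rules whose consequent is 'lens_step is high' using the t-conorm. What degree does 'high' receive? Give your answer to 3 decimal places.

R1: low=0.87, sharp=0.78; AND[a·b] → w = 0.6786
R2: low=0.87, far=0.50; AND[a·b] → w = 0.4350
R3: ¬mid=1−0.80=0.20, slight=0.94; AND[a·b] → w = 0.1880
Rules with consequent 'high': {R1, R2} → strengths 0.6786, 0.4350
Aggregate via t-conorm [a + b − a·b]: 0.8184

0.818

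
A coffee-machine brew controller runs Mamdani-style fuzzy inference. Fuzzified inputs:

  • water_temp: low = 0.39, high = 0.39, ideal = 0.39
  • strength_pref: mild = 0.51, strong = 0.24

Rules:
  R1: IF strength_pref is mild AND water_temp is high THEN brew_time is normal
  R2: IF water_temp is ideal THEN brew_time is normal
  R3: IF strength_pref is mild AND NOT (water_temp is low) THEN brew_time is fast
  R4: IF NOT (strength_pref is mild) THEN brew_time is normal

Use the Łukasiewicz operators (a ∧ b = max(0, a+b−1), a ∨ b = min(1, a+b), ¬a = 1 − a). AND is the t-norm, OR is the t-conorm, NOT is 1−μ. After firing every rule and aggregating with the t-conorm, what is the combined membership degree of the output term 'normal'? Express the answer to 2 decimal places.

R1: mild=0.51, high=0.39; AND[max(0, a+b−1)] → w = 0.00
R2: ideal=0.39 → w = 0.39
R3: mild=0.51, ¬low=1−0.39=0.61; AND[max(0, a+b−1)] → w = 0.12
R4: ¬mild=1−0.51=0.49 → w = 0.49
Rules with consequent 'normal': {R1, R2, R4} → strengths 0.00, 0.39, 0.49
Aggregate via t-conorm [min(1, a+b)]: 0.88

0.88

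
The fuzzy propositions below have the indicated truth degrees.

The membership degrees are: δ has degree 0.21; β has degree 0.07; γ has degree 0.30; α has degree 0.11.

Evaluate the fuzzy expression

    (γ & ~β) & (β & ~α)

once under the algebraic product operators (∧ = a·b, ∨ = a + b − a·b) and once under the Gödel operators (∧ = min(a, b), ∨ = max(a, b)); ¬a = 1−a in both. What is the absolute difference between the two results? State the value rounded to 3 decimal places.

0.053

Under algebraic product:
  ~β = 1 − 0.0700 = 0.9300
  γ & ~β = a·b on (0.3000, 0.9300) = 0.2790
  ~α = 1 − 0.1100 = 0.8900
  β & ~α = a·b on (0.0700, 0.8900) = 0.0623
  (γ & ~β) & (β & ~α) = a·b on (0.2790, 0.0623) = 0.0174
  → value = 0.0174
Under Gödel:
  ~β = 1 − 0.07 = 0.93
  γ & ~β = min(a, b) on (0.30, 0.93) = 0.30
  ~α = 1 − 0.11 = 0.89
  β & ~α = min(a, b) on (0.07, 0.89) = 0.07
  (γ & ~β) & (β & ~α) = min(a, b) on (0.30, 0.07) = 0.07
  → value = 0.0700
|0.0174 − 0.0700| = 0.053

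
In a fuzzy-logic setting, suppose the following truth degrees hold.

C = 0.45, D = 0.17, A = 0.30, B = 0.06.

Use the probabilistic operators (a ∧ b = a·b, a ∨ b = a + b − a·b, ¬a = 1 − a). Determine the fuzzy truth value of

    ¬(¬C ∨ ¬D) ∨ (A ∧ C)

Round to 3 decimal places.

0.201

¬C = 1 − 0.4500 = 0.5500
¬D = 1 − 0.1700 = 0.8300
¬C ∨ ¬D = a + b − a·b on (0.5500, 0.8300) = 0.9235
¬(¬C ∨ ¬D) = 1 − 0.9235 = 0.0765
A ∧ C = a·b on (0.3000, 0.4500) = 0.1350
¬(¬C ∨ ¬D) ∨ (A ∧ C) = a + b − a·b on (0.0765, 0.1350) = 0.2012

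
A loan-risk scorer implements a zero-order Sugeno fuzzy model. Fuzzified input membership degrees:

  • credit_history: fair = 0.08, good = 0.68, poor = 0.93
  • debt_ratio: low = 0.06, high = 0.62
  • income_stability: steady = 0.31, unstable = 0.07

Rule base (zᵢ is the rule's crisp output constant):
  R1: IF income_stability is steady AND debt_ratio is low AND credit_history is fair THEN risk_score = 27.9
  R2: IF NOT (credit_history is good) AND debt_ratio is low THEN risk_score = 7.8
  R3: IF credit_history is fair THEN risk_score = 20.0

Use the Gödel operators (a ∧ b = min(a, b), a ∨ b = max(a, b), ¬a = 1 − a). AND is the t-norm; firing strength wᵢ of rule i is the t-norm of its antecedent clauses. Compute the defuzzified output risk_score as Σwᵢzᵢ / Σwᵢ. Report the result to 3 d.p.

R1 (z=27.9): steady=0.31, low=0.06, fair=0.08; AND[min(a, b)] → w = 0.06
R2 (z=7.8): ¬good=1−0.68=0.32, low=0.06; AND[min(a, b)] → w = 0.06
R3 (z=20.0): fair=0.08 → w = 0.08
Weighted average = (0.06·27.9 + 0.06·7.8 + 0.08·20.0) / (0.06 + 0.06 + 0.08)
  = 3.7420 / 0.2000 = 18.710

18.710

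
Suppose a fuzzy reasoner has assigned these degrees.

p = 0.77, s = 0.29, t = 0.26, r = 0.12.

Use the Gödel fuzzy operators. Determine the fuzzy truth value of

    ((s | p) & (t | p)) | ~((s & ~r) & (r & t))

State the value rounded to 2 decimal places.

0.88

s | p = max(a, b) on (0.29, 0.77) = 0.77
t | p = max(a, b) on (0.26, 0.77) = 0.77
(s | p) & (t | p) = min(a, b) on (0.77, 0.77) = 0.77
~r = 1 − 0.12 = 0.88
s & ~r = min(a, b) on (0.29, 0.88) = 0.29
r & t = min(a, b) on (0.12, 0.26) = 0.12
(s & ~r) & (r & t) = min(a, b) on (0.29, 0.12) = 0.12
~((s & ~r) & (r & t)) = 1 − 0.12 = 0.88
((s | p) & (t | p)) | ~((s & ~r) & (r & t)) = max(a, b) on (0.77, 0.88) = 0.88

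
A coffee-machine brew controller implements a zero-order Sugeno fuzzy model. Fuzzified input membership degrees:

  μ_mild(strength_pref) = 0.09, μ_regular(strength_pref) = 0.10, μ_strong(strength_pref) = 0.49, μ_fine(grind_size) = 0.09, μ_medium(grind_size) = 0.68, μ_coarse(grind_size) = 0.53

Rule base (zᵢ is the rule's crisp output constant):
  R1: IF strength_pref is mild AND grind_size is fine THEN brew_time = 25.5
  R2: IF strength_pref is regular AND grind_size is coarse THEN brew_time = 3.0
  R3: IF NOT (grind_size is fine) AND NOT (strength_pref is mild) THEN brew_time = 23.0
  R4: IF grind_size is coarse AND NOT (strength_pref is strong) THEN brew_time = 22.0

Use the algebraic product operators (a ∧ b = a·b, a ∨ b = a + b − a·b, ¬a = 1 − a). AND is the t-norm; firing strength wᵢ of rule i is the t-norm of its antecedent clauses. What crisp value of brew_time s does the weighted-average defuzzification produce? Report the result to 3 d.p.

21.870

R1 (z=25.5): mild=0.09, fine=0.09; AND[a·b] → w = 0.0081
R2 (z=3.0): regular=0.10, coarse=0.53; AND[a·b] → w = 0.0530
R3 (z=23.0): ¬fine=1−0.09=0.91, ¬mild=1−0.09=0.91; AND[a·b] → w = 0.8281
R4 (z=22.0): coarse=0.53, ¬strong=1−0.49=0.51; AND[a·b] → w = 0.2703
Weighted average = (0.0081·25.5 + 0.0530·3.0 + 0.8281·23.0 + 0.2703·22.0) / (0.0081 + 0.0530 + 0.8281 + 0.2703)
  = 25.3585 / 1.1595 = 21.870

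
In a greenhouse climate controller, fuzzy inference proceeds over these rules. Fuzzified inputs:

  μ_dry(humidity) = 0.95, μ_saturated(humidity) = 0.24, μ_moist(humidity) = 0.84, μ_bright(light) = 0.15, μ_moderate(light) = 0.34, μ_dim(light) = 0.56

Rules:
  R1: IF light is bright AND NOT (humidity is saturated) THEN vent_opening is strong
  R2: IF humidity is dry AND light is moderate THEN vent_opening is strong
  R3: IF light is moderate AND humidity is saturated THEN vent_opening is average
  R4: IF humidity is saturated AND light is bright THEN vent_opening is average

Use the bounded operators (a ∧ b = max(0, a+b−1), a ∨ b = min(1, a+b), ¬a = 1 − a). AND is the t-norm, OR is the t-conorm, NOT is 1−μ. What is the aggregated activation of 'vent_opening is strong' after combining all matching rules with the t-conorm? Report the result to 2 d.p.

0.29

R1: bright=0.15, ¬saturated=1−0.24=0.76; AND[max(0, a+b−1)] → w = 0.00
R2: dry=0.95, moderate=0.34; AND[max(0, a+b−1)] → w = 0.29
R3: moderate=0.34, saturated=0.24; AND[max(0, a+b−1)] → w = 0.00
R4: saturated=0.24, bright=0.15; AND[max(0, a+b−1)] → w = 0.00
Rules with consequent 'strong': {R1, R2} → strengths 0.00, 0.29
Aggregate via t-conorm [min(1, a+b)]: 0.29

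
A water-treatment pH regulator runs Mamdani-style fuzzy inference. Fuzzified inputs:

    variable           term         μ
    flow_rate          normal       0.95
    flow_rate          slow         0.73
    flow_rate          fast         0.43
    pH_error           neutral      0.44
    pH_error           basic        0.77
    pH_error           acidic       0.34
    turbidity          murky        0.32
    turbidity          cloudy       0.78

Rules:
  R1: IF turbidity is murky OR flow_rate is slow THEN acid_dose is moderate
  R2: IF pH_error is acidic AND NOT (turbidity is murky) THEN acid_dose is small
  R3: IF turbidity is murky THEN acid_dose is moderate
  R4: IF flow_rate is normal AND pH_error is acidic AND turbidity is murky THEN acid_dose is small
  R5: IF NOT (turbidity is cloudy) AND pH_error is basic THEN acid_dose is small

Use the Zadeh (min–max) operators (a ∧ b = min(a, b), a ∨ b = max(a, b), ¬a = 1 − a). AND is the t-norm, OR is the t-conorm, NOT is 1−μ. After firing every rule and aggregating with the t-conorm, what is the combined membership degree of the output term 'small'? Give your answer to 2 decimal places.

R1: murky=0.32, slow=0.73; OR[max(a, b)] → w = 0.73
R2: acidic=0.34, ¬murky=1−0.32=0.68; AND[min(a, b)] → w = 0.34
R3: murky=0.32 → w = 0.32
R4: normal=0.95, acidic=0.34, murky=0.32; AND[min(a, b)] → w = 0.32
R5: ¬cloudy=1−0.78=0.22, basic=0.77; AND[min(a, b)] → w = 0.22
Rules with consequent 'small': {R2, R4, R5} → strengths 0.34, 0.32, 0.22
Aggregate via t-conorm [max(a, b)]: 0.34

0.34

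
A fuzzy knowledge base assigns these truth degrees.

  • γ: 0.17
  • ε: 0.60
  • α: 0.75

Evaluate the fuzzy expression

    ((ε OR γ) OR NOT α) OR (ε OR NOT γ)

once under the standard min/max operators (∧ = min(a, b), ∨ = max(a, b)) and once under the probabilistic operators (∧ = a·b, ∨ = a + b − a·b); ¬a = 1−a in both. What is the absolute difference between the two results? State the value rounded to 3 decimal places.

0.153

Under standard min/max:
  ε OR γ = max(a, b) on (0.60, 0.17) = 0.60
  NOT α = 1 − 0.75 = 0.25
  (ε OR γ) OR NOT α = max(a, b) on (0.60, 0.25) = 0.60
  NOT γ = 1 − 0.17 = 0.83
  ε OR NOT γ = max(a, b) on (0.60, 0.83) = 0.83
  ((ε OR γ) OR NOT α) OR (ε OR NOT γ) = max(a, b) on (0.60, 0.83) = 0.83
  → value = 0.8300
Under probabilistic:
  ε OR γ = a + b − a·b on (0.6000, 0.1700) = 0.6680
  NOT α = 1 − 0.7500 = 0.2500
  (ε OR γ) OR NOT α = a + b − a·b on (0.6680, 0.2500) = 0.7510
  NOT γ = 1 − 0.1700 = 0.8300
  ε OR NOT γ = a + b − a·b on (0.6000, 0.8300) = 0.9320
  ((ε OR γ) OR NOT α) OR (ε OR NOT γ) = a + b − a·b on (0.7510, 0.9320) = 0.9831
  → value = 0.9831
|0.8300 − 0.9831| = 0.153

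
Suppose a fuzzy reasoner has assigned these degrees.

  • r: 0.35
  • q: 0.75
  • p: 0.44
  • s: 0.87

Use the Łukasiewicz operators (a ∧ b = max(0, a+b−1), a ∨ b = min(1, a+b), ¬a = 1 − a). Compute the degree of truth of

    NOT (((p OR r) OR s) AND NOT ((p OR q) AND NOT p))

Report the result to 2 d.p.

0.56

p OR r = min(1, a+b) on (0.44, 0.35) = 0.79
(p OR r) OR s = min(1, a+b) on (0.79, 0.87) = 1.00
p OR q = min(1, a+b) on (0.44, 0.75) = 1.00
NOT p = 1 − 0.44 = 0.56
(p OR q) AND NOT p = max(0, a+b−1) on (1.00, 0.56) = 0.56
NOT ((p OR q) AND NOT p) = 1 − 0.56 = 0.44
((p OR r) OR s) AND NOT ((p OR q) AND NOT p) = max(0, a+b−1) on (1.00, 0.44) = 0.44
NOT (((p OR r) OR s) AND NOT ((p OR q) AND NOT p)) = 1 − 0.44 = 0.56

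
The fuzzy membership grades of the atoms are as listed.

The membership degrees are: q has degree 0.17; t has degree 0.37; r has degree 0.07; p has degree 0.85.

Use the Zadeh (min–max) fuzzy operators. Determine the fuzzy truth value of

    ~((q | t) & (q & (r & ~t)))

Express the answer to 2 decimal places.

q | t = max(a, b) on (0.17, 0.37) = 0.37
~t = 1 − 0.37 = 0.63
r & ~t = min(a, b) on (0.07, 0.63) = 0.07
q & (r & ~t) = min(a, b) on (0.17, 0.07) = 0.07
(q | t) & (q & (r & ~t)) = min(a, b) on (0.37, 0.07) = 0.07
~((q | t) & (q & (r & ~t))) = 1 − 0.07 = 0.93

0.93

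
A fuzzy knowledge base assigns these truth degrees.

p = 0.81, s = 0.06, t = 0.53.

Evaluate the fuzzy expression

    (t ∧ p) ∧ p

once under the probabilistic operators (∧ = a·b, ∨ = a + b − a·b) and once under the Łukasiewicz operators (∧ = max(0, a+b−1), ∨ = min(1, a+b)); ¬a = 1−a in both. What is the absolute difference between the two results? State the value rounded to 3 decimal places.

Under probabilistic:
  t ∧ p = a·b on (0.5300, 0.8100) = 0.4293
  (t ∧ p) ∧ p = a·b on (0.4293, 0.8100) = 0.3477
  → value = 0.3477
Under Łukasiewicz:
  t ∧ p = max(0, a+b−1) on (0.53, 0.81) = 0.34
  (t ∧ p) ∧ p = max(0, a+b−1) on (0.34, 0.81) = 0.15
  → value = 0.1500
|0.3477 − 0.1500| = 0.198

0.198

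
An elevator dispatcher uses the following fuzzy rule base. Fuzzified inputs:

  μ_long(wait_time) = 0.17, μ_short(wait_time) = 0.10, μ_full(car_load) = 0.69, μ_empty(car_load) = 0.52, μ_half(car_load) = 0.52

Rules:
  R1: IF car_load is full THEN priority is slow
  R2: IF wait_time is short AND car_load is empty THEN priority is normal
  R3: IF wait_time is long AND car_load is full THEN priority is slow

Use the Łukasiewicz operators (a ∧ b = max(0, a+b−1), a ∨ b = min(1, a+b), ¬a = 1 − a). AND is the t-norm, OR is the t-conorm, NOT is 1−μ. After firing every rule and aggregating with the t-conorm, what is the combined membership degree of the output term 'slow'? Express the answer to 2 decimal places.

0.69

R1: full=0.69 → w = 0.69
R2: short=0.10, empty=0.52; AND[max(0, a+b−1)] → w = 0.00
R3: long=0.17, full=0.69; AND[max(0, a+b−1)] → w = 0.00
Rules with consequent 'slow': {R1, R3} → strengths 0.69, 0.00
Aggregate via t-conorm [min(1, a+b)]: 0.69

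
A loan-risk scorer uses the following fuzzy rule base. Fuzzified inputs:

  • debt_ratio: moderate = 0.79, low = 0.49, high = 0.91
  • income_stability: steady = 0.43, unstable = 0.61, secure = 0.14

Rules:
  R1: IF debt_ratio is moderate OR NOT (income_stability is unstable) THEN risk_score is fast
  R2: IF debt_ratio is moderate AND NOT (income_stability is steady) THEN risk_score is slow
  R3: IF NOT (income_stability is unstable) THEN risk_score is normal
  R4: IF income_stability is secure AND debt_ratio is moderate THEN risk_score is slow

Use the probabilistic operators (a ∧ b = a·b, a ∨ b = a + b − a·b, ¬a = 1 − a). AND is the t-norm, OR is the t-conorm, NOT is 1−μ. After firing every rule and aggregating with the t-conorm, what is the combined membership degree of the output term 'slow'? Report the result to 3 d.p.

0.511

R1: moderate=0.79, ¬unstable=1−0.61=0.39; OR[a + b − a·b] → w = 0.8719
R2: moderate=0.79, ¬steady=1−0.43=0.57; AND[a·b] → w = 0.4503
R3: ¬unstable=1−0.61=0.39 → w = 0.3900
R4: secure=0.14, moderate=0.79; AND[a·b] → w = 0.1106
Rules with consequent 'slow': {R2, R4} → strengths 0.4503, 0.1106
Aggregate via t-conorm [a + b − a·b]: 0.5111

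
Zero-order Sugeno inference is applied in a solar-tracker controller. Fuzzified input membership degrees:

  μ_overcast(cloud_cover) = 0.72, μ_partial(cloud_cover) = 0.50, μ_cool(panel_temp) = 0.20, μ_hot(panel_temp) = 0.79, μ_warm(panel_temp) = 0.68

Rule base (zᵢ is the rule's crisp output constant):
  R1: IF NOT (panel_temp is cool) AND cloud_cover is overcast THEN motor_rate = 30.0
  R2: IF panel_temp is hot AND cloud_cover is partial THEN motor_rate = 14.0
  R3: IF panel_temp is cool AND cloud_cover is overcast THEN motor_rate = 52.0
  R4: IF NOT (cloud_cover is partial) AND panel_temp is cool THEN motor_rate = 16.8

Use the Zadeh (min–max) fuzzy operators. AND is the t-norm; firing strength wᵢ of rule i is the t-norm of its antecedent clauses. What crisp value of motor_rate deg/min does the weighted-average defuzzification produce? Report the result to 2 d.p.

26.15

R1 (z=30.0): ¬cool=1−0.20=0.80, overcast=0.72; AND[min(a, b)] → w = 0.72
R2 (z=14.0): hot=0.79, partial=0.50; AND[min(a, b)] → w = 0.50
R3 (z=52.0): cool=0.20, overcast=0.72; AND[min(a, b)] → w = 0.20
R4 (z=16.8): ¬partial=1−0.50=0.50, cool=0.20; AND[min(a, b)] → w = 0.20
Weighted average = (0.72·30.0 + 0.50·14.0 + 0.20·52.0 + 0.20·16.8) / (0.72 + 0.50 + 0.20 + 0.20)
  = 42.3600 / 1.6200 = 26.15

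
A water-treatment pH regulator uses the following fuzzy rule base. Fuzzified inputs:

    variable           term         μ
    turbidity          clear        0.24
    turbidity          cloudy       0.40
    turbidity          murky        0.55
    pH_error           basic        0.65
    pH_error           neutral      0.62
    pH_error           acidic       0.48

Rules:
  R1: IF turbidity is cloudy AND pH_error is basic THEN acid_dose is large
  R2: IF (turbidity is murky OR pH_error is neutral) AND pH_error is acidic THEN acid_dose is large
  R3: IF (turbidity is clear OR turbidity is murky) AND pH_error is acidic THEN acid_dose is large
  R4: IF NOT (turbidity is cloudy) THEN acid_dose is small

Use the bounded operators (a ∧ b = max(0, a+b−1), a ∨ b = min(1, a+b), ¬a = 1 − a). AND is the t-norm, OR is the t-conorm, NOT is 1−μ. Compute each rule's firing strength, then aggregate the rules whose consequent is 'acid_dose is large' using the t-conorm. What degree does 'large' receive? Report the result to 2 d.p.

0.80

R1: cloudy=0.40, basic=0.65; AND[max(0, a+b−1)] → w = 0.05
R2: (murky=0.55 OR neutral=0.62) = 1.00; AND[max(0, a+b−1)] with acidic=0.48 → w = 0.48
R3: (clear=0.24 OR murky=0.55) = 0.79; AND[max(0, a+b−1)] with acidic=0.48 → w = 0.27
R4: ¬cloudy=1−0.40=0.60 → w = 0.60
Rules with consequent 'large': {R1, R2, R3} → strengths 0.05, 0.48, 0.27
Aggregate via t-conorm [min(1, a+b)]: 0.80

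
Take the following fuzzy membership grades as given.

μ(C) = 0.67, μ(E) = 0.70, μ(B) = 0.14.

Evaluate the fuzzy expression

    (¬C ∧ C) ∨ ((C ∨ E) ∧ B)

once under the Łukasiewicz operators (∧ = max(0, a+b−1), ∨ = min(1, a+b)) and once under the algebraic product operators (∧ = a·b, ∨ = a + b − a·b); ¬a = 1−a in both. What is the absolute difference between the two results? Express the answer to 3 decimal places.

Under Łukasiewicz:
  ¬C = 1 − 0.67 = 0.33
  ¬C ∧ C = max(0, a+b−1) on (0.33, 0.67) = 0.00
  C ∨ E = min(1, a+b) on (0.67, 0.70) = 1.00
  (C ∨ E) ∧ B = max(0, a+b−1) on (1.00, 0.14) = 0.14
  (¬C ∧ C) ∨ ((C ∨ E) ∧ B) = min(1, a+b) on (0.00, 0.14) = 0.14
  → value = 0.1400
Under algebraic product:
  ¬C = 1 − 0.6700 = 0.3300
  ¬C ∧ C = a·b on (0.3300, 0.6700) = 0.2211
  C ∨ E = a + b − a·b on (0.6700, 0.7000) = 0.9010
  (C ∨ E) ∧ B = a·b on (0.9010, 0.1400) = 0.1261
  (¬C ∧ C) ∨ ((C ∨ E) ∧ B) = a + b − a·b on (0.2211, 0.1261) = 0.3194
  → value = 0.3194
|0.1400 − 0.3194| = 0.179

0.179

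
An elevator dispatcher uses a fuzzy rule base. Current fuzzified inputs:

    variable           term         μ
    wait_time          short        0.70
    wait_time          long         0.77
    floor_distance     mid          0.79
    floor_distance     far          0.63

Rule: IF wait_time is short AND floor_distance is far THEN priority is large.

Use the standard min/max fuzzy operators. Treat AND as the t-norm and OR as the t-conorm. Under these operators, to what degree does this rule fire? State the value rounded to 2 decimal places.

firing strength: short=0.70, far=0.63; AND[min(a, b)] → w = 0.63

0.63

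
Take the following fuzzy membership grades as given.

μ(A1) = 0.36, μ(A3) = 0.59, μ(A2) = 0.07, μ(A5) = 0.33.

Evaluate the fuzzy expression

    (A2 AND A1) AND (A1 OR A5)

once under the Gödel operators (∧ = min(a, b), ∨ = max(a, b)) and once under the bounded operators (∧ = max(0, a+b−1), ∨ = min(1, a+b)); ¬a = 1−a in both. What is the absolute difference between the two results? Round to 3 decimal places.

Under Gödel:
  A2 AND A1 = min(a, b) on (0.07, 0.36) = 0.07
  A1 OR A5 = max(a, b) on (0.36, 0.33) = 0.36
  (A2 AND A1) AND (A1 OR A5) = min(a, b) on (0.07, 0.36) = 0.07
  → value = 0.0700
Under bounded:
  A2 AND A1 = max(0, a+b−1) on (0.07, 0.36) = 0.00
  A1 OR A5 = min(1, a+b) on (0.36, 0.33) = 0.69
  (A2 AND A1) AND (A1 OR A5) = max(0, a+b−1) on (0.00, 0.69) = 0.00
  → value = 0.0000
|0.0700 − 0.0000| = 0.070

0.070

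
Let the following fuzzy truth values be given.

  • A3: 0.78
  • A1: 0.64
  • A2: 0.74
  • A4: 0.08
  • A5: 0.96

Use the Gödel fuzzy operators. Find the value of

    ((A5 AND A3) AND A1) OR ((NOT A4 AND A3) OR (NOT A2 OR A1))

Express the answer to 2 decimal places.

0.78

A5 AND A3 = min(a, b) on (0.96, 0.78) = 0.78
(A5 AND A3) AND A1 = min(a, b) on (0.78, 0.64) = 0.64
NOT A4 = 1 − 0.08 = 0.92
NOT A4 AND A3 = min(a, b) on (0.92, 0.78) = 0.78
NOT A2 = 1 − 0.74 = 0.26
NOT A2 OR A1 = max(a, b) on (0.26, 0.64) = 0.64
(NOT A4 AND A3) OR (NOT A2 OR A1) = max(a, b) on (0.78, 0.64) = 0.78
((A5 AND A3) AND A1) OR ((NOT A4 AND A3) OR (NOT A2 OR A1)) = max(a, b) on (0.64, 0.78) = 0.78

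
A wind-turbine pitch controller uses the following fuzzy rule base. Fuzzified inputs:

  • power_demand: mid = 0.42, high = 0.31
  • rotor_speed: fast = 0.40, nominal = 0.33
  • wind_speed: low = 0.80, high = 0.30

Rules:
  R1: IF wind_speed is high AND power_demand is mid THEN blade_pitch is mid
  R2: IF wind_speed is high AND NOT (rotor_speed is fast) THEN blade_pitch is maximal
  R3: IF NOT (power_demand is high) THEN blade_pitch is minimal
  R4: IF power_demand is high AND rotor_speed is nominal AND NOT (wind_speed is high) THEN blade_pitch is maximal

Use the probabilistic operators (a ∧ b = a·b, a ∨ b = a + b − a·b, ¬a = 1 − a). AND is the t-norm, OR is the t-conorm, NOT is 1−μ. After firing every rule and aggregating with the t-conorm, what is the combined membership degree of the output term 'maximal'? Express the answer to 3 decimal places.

0.239

R1: high=0.30, mid=0.42; AND[a·b] → w = 0.1260
R2: high=0.30, ¬fast=1−0.40=0.60; AND[a·b] → w = 0.1800
R3: ¬high=1−0.31=0.69 → w = 0.6900
R4: high=0.31, nominal=0.33, ¬high=1−0.30=0.70; AND[a·b] → w = 0.0716
Rules with consequent 'maximal': {R2, R4} → strengths 0.1800, 0.0716
Aggregate via t-conorm [a + b − a·b]: 0.2387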